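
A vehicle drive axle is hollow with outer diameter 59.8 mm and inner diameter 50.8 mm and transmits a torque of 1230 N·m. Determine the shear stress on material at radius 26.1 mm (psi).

7740 psi

J = π(d_o⁴ − d_i⁴)/32 = π(0.0598⁴ − 0.0508⁴)/32 = 6.017×10^-7 m⁴.
Shear stress varies linearly with radius: τ = T·r/J = 1230 × 0.0261 / 6.017×10^-7 = 5.336×10^7 Pa.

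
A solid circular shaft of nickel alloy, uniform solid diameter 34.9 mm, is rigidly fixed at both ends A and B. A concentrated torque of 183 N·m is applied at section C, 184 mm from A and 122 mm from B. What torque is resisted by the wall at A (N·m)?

73.0 N·m

With uniform GJ and both ends fixed, compatibility θ_AC = θ_CB gives T_A·a = T_B·b, together with T_A + T_B = T₀.
T_A = T₀·b/(a+b) = 183.0·122/306.0 = 72.96 N·m; T_B = 110.0 N·m.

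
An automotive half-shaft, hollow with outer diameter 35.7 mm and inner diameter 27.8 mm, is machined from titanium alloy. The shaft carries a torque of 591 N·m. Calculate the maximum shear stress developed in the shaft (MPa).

105 MPa

J = π(d_o⁴ − d_i⁴)/32 = π(0.0357⁴ − 0.0278⁴)/32 = 1.008×10^-7 m⁴.
τ_max = T·r/J = 591.0 × 0.0179 / 1.008×10^-7 = 1.046×10^8 Pa.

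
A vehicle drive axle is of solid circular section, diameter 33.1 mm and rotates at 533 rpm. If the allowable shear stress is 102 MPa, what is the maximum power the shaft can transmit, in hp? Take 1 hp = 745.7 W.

54.4 hp

J = πd⁴/32 = π(0.0331)⁴/32 = 1.178×10^-7 m⁴.
T_max = τ_allow·J/r = 1.02×10^8 × 1.178×10^-7 / 0.0166 = 726.3 N·m.
ω = 2π·533/60 = 55.82 rad/s, so P_max = T_max·ω = 4.054×10^4 W.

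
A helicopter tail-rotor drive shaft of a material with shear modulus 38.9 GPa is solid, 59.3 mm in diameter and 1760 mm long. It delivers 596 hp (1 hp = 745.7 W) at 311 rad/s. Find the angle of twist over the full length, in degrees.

3.05°

ω = 311 rad/s, so T = P/ω = 596×745.7 / 311.0 = 1429 N·m.
J = πd⁴/32 = π(0.0593)⁴/32 = 1.214×10^-6 m⁴.
θ = T·L/(G·J) = 1429 × 1.76 / (38.9×10⁹ × 1.214×10^-6) = 0.05326 rad.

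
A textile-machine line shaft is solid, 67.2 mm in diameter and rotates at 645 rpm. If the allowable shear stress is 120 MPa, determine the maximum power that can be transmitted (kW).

483 kW

J = πd⁴/32 = π(0.0672)⁴/32 = 2.002×10^-6 m⁴.
T_max = τ_allow·J/r = 1.20×10^8 × 2.002×10^-6 / 0.0336 = 7150 N·m.
ω = 2π·645/60 = 67.54 rad/s, so P_max = T_max·ω = 4.830×10^5 W.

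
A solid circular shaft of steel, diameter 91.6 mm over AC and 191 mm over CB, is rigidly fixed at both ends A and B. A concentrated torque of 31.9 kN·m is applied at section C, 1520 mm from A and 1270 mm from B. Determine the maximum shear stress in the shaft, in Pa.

2.23e7 Pa

Compatibility: T_A·a/J_AC = T_B·b/J_CB with T_A + T_B = T₀.
J_AC = 6.91×10^-6 m⁴, J_CB = 1.31×10^-4 m⁴, so T_A = T₀·(J_AC/a)/((J_AC/a)+(J_CB/b)) = 1350 N·m, T_B = 30550 N·m.
τ in each portion: τ_AC = 8.95×10^6 Pa, τ_CB = 2.23×10^7 Pa; maximum is in CB.
τ_max = T_CB·r/J = 30550·0.0955/1.31×10^-4 = 2.233×10^7 Pa.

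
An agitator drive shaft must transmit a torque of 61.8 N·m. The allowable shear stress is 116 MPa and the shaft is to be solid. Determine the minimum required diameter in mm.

13.9 mm

For a solid shaft τ_max = 16T/(πd³), so d = (16T/(π τ_allow))^(1/3) = (16·61.80/(π·1.16×10^8))^(1/3) = 0.01395 m.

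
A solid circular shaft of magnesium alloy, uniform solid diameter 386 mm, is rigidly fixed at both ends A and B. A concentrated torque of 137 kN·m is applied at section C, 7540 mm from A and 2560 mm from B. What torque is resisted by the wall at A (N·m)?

With uniform GJ and both ends fixed, compatibility θ_AC = θ_CB gives T_A·a = T_B·b, together with T_A + T_B = T₀.
T_A = T₀·b/(a+b) = 137000·2560/10100 = 34720 N·m; T_B = 102300 N·m.

34700 N·m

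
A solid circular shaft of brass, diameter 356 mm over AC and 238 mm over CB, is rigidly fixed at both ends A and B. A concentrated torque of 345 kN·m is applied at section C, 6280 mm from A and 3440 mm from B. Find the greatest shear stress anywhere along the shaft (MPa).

34.8 MPa

Compatibility: T_A·a/J_AC = T_B·b/J_CB with T_A + T_B = T₀.
J_AC = 1.58×10^-3 m⁴, J_CB = 3.15×10^-4 m⁴, so T_A = T₀·(J_AC/a)/((J_AC/a)+(J_CB/b)) = 252800 N·m, T_B = 92190 N·m.
τ in each portion: τ_AC = 2.85×10^7 Pa, τ_CB = 3.48×10^7 Pa; maximum is in CB.
τ_max = T_CB·r/J = 92190·0.119/3.15×10^-4 = 3.483×10^7 Pa.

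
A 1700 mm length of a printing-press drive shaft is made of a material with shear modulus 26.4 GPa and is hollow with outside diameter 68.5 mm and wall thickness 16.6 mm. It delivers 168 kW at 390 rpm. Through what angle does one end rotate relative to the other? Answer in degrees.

7.55°

ω = 2π·390/60 = 40.84 rad/s, so T = P/ω = 168×10³ / 40.84 = 4114 N·m.
J = π(d_o⁴ − d_i⁴)/32 = π(0.0685⁴ − 0.0353⁴)/32 = 2.009×10^-6 m⁴.
θ = T·L/(G·J) = 4114 × 1.70 / (26.4×10⁹ × 2.009×10^-6) = 0.1318 rad.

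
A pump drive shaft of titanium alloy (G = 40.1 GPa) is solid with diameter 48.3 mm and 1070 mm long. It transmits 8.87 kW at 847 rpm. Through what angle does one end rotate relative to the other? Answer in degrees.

ω = 2π·847/60 = 88.70 rad/s, so T = P/ω = 8.87×10³ / 88.70 = 100.0 N·m.
J = πd⁴/32 = π(0.0483)⁴/32 = 5.343×10^-7 m⁴.
θ = T·L/(G·J) = 100.0 × 1.07 / (40.1×10⁹ × 5.343×10^-7) = 4.994×10^-3 rad.

0.286°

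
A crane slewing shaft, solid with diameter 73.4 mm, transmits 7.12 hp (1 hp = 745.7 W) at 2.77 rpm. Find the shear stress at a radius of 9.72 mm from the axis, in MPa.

ω = 2π·2.77/60 = 0.2901 rad/s, so T = P/ω = 7.12×745.7 / 0.2901 = 18300 N·m.
J = πd⁴/32 = π(0.0734)⁴/32 = 2.850×10^-6 m⁴.
Shear stress varies linearly with radius: τ = T·r/J = 18300 × 0.00972 / 2.850×10^-6 = 6.243×10^7 Pa.

62.4 MPa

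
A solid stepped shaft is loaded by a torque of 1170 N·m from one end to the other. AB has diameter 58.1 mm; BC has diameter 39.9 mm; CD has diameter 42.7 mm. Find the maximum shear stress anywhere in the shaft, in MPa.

Under the same torque, τ_max = 16T/(πd³) is largest where d is smallest — segment BC (d = 39.9 mm).
τ_max = 16·1170/(π·(0.0399)³) = 9.381×10^7 Pa.

93.8 MPa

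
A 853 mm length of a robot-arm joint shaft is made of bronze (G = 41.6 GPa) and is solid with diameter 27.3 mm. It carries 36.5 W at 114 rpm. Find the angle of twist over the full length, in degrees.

ω = 2π·114/60 = 11.94 rad/s, so T = P/ω = 36.5 / 11.94 = 3.057 N·m.
J = πd⁴/32 = π(0.0273)⁴/32 = 5.453×10^-8 m⁴.
θ = T·L/(G·J) = 3.057 × 0.853 / (41.6×10⁹ × 5.453×10^-8) = 1.150×10^-3 rad.

0.0659°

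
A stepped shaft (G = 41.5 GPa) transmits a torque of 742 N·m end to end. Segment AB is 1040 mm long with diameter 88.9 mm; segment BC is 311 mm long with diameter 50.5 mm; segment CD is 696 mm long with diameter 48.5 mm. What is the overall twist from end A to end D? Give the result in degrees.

J_AB = π(0.0889)⁴/32 = 6.13×10^-6 m⁴; J_BC = π(0.0505)⁴/32 = 6.39×10^-7 m⁴; J_CD = π(0.0485)⁴/32 = 5.43×10^-7 m⁴.
θ = (T/G)·Σ L_i/J_i = (742.0/41.5×10⁹)·(1.04/6.13×10^-6 + 0.311/6.39×10^-7 + 0.696/5.43×10^-7) = 0.03465 rad.

1.99°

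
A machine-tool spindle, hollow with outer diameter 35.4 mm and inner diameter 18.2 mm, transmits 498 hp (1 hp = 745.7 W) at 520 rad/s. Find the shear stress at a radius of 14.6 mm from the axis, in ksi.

10.5 ksi

ω = 520 rad/s, so T = P/ω = 498×745.7 / 520.0 = 714.2 N·m.
J = π(d_o⁴ − d_i⁴)/32 = π(0.0354⁴ − 0.0182⁴)/32 = 1.434×10^-7 m⁴.
Shear stress varies linearly with radius: τ = T·r/J = 714.2 × 0.0146 / 1.434×10^-7 = 7.271×10^7 Pa.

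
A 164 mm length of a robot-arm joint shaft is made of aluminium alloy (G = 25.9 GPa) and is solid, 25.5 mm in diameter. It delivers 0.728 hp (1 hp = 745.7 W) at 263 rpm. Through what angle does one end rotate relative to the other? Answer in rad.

0.00301 rad

ω = 2π·263/60 = 27.54 rad/s, so T = P/ω = 0.728×745.7 / 27.54 = 19.71 N·m.
J = πd⁴/32 = π(0.0255)⁴/32 = 4.151×10^-8 m⁴.
θ = T·L/(G·J) = 19.71 × 0.164 / (25.9×10⁹ × 4.151×10^-8) = 3.007×10^-3 rad.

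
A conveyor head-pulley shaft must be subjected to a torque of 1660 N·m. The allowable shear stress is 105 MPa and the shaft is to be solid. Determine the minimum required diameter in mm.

43.2 mm

For a solid shaft τ_max = 16T/(πd³), so d = (16T/(π τ_allow))^(1/3) = (16·1660/(π·1.05×10^8))^(1/3) = 0.04318 m.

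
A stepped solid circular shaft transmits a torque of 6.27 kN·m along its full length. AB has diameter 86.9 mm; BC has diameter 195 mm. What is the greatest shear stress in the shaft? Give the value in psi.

7060 psi

Under the same torque, τ_max = 16T/(πd³) is largest where d is smallest — segment AB (d = 86.9 mm).
τ_max = 16·6270/(π·(0.0869)³) = 4.866×10^7 Pa.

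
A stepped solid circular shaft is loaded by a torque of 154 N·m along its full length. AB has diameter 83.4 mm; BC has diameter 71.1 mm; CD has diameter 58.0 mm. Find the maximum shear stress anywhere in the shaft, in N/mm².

Under the same torque, τ_max = 16T/(πd³) is largest where d is smallest — segment CD (d = 58.0 mm).
τ_max = 16·154.0/(π·(0.0580)³) = 4.020×10^6 Pa.

4.02 N/mm²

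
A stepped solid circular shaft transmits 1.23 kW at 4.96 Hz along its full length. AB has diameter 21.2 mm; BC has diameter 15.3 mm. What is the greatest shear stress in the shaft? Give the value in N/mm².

ω = 2π·4.96 = 31.16 rad/s, so T = P/ω = 1.23×10³ / 31.16 = 39.47 N·m.
Under the same torque, τ_max = 16T/(πd³) is largest where d is smallest — segment BC (d = 15.3 mm).
τ_max = 16·39.47/(π·(0.0153)³) = 5.612×10^7 Pa.

56.1 N/mm²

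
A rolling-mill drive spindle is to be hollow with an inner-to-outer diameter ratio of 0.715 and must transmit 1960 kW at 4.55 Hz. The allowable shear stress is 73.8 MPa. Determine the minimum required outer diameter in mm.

186 mm

ω = 2π·4.55 = 28.59 rad/s, so T = P/ω = 1960×10³ / 28.59 = 68560 N·m.
For a hollow shaft with d_i/d_o = 0.715: τ_max = 16T/(π d_o³ (1−k⁴)), so d_o = [16T/(π τ_allow (1−k⁴))]^(1/3) = [16·68560/(π·7.38×10^7·0.7386)]^(1/3) = 0.1857 m.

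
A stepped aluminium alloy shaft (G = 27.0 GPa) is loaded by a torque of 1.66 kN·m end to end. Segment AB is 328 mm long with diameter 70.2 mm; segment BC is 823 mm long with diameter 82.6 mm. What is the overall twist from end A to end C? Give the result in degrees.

1.12°

J_AB = π(0.0702)⁴/32 = 2.38×10^-6 m⁴; J_BC = π(0.0826)⁴/32 = 4.57×10^-6 m⁴.
θ = (T/G)·Σ L_i/J_i = (1660/27.0×10⁹)·(0.328/2.38×10^-6 + 0.823/4.57×10^-6) = 0.01953 rad.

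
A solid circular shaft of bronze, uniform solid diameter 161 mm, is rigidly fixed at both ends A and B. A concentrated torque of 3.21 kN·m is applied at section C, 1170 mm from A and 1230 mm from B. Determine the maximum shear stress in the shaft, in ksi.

0.291 ksi

With uniform GJ and both ends fixed, compatibility θ_AC = θ_CB gives T_A·a = T_B·b, together with T_A + T_B = T₀.
T_A = T₀·b/(a+b) = 3210·1230/2400 = 1645 N·m; T_B = 1565 N·m.
τ in each portion: τ_AC = 2.01×10^6 Pa, τ_CB = 1.91×10^6 Pa; maximum is in AC.
τ_max = T_AC·r/J = 1645·0.0805/6.60×10^-5 = 2.008×10^6 Pa.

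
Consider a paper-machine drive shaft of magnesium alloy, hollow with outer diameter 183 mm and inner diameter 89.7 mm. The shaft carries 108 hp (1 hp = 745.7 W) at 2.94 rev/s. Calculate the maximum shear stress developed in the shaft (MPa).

ω = 2π·2.94 = 18.47 rad/s, so T = P/ω = 108×745.7 / 18.47 = 4360 N·m.
J = π(d_o⁴ − d_i⁴)/32 = π(0.183⁴ − 0.0897⁴)/32 = 1.037×10^-4 m⁴.
τ_max = T·r/J = 4360 × 0.0915 / 1.037×10^-4 = 3.845×10^6 Pa.

3.85 MPa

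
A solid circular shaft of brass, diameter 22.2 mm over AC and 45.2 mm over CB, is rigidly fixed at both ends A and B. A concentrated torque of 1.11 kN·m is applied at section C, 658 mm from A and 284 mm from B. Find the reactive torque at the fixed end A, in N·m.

Compatibility: T_A·a/J_AC = T_B·b/J_CB with T_A + T_B = T₀.
J_AC = 2.38×10^-8 m⁴, J_CB = 4.10×10^-7 m⁴, so T_A = T₀·(J_AC/a)/((J_AC/a)+(J_CB/b)) = 27.20 N·m, T_B = 1083 N·m.

27.2 N·m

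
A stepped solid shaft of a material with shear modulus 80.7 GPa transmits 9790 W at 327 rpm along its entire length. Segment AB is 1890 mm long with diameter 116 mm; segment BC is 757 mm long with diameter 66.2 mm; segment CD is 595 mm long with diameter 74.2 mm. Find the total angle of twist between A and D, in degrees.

ω = 2π·327/60 = 34.24 rad/s, so T = P/ω = 9790 / 34.24 = 285.9 N·m.
J_AB = π(0.116)⁴/32 = 1.78×10^-5 m⁴; J_BC = π(0.0662)⁴/32 = 1.89×10^-6 m⁴; J_CD = π(0.0742)⁴/32 = 2.98×10^-6 m⁴.
θ = (T/G)·Σ L_i/J_i = (285.9/80.7×10⁹)·(1.89/1.78×10^-5 + 0.757/1.89×10^-6 + 0.595/2.98×10^-6) = 2.507×10^-3 rad.

0.144°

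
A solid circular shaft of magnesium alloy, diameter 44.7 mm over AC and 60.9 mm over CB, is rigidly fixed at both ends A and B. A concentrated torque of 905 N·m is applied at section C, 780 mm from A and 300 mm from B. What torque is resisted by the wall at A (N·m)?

Compatibility: T_A·a/J_AC = T_B·b/J_CB with T_A + T_B = T₀.
J_AC = 3.92×10^-7 m⁴, J_CB = 1.35×10^-6 m⁴, so T_A = T₀·(J_AC/a)/((J_AC/a)+(J_CB/b)) = 90.88 N·m, T_B = 814.1 N·m.

90.9 N·m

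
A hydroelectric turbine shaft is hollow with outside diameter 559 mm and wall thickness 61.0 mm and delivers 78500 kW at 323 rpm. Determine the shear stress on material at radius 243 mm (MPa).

93.9 MPa

ω = 2π·323/60 = 33.82 rad/s, so T = P/ω = 78500×10³ / 33.82 = 2.321e6 N·m.
J = π(d_o⁴ − d_i⁴)/32 = π(0.559⁴ − 0.437⁴)/32 = 6.006×10^-3 m⁴.
Shear stress varies linearly with radius: τ = T·r/J = 2.321e6 × 0.243 / 6.006×10^-3 = 9.390×10^7 Pa.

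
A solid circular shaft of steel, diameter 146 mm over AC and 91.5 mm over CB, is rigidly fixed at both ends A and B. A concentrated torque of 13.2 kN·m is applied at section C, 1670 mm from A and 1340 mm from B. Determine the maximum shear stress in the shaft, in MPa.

Compatibility: T_A·a/J_AC = T_B·b/J_CB with T_A + T_B = T₀.
J_AC = 4.46×10^-5 m⁴, J_CB = 6.88×10^-6 m⁴, so T_A = T₀·(J_AC/a)/((J_AC/a)+(J_CB/b)) = 11070 N·m, T_B = 2129 N·m.
τ in each portion: τ_AC = 1.81×10^7 Pa, τ_CB = 1.42×10^7 Pa; maximum is in AC.
τ_max = T_AC·r/J = 11070·0.0730/4.46×10^-5 = 1.812×10^7 Pa.

18.1 MPa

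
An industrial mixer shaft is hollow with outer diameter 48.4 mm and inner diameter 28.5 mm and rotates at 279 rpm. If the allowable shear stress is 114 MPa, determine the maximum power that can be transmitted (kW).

J = π(d_o⁴ − d_i⁴)/32 = π(0.0484⁴ − 0.0285⁴)/32 = 4.740×10^-7 m⁴.
T_max = τ_allow·J/r = 1.14×10^8 × 4.740×10^-7 / 0.0242 = 2233 N·m.
ω = 2π·279/60 = 29.22 rad/s, so P_max = T_max·ω = 6.523×10^4 W.

65.2 kW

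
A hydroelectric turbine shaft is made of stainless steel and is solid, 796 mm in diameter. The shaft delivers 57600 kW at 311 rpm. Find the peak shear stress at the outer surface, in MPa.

ω = 2π·311/60 = 32.57 rad/s, so T = P/ω = 57600×10³ / 32.57 = 1.769e6 N·m.
J = πd⁴/32 = π(0.796)⁴/32 = 0.03941 m⁴.
τ_max = T·r/J = 1.769e6 × 0.398 / 0.03941 = 1.786×10^7 Pa.

17.9 MPa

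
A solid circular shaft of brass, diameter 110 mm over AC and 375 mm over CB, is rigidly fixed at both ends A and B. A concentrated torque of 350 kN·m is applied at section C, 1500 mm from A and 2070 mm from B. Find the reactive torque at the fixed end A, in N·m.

3540 N·m

Compatibility: T_A·a/J_AC = T_B·b/J_CB with T_A + T_B = T₀.
J_AC = 1.44×10^-5 m⁴, J_CB = 1.94×10^-3 m⁴, so T_A = T₀·(J_AC/a)/((J_AC/a)+(J_CB/b)) = 3540 N·m, T_B = 346500 N·m.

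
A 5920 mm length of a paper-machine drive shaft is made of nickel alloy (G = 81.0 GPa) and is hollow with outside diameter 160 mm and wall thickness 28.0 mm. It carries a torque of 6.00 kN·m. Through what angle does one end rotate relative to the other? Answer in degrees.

0.475°

J = π(d_o⁴ − d_i⁴)/32 = π(0.160⁴ − 0.104⁴)/32 = 5.285×10^-5 m⁴.
θ = T·L/(G·J) = 6000 × 5.92 / (81.0×10⁹ × 5.285×10^-5) = 8.297×10^-3 rad.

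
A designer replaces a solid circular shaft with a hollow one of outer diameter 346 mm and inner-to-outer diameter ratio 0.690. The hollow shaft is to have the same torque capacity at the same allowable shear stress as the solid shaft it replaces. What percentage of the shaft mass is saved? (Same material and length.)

37.8 %

Equal τ_max and T ⇒ the solid shaft needs d_s³ = d_o³(1−k⁴), so d_s = 346·(1−0.690⁴)^(1/3) = 317.6 mm.
Area ratio A_h/A_s = d_o²(1−k²)/d_s² = (1−k²)/(1−k⁴)^(2/3) = 0.6218.
Mass saving = 1 − 0.6218 = 37.8 %.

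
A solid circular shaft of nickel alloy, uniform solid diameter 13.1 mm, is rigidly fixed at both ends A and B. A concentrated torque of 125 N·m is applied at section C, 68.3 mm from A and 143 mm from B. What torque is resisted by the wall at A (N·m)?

84.6 N·m

With uniform GJ and both ends fixed, compatibility θ_AC = θ_CB gives T_A·a = T_B·b, together with T_A + T_B = T₀.
T_A = T₀·b/(a+b) = 125.0·143/211.3 = 84.60 N·m; T_B = 40.40 N·m.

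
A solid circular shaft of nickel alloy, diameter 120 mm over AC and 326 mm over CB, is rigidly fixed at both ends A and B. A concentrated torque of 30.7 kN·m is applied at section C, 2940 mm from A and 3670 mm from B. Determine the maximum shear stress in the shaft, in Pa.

4.41e6 Pa

Compatibility: T_A·a/J_AC = T_B·b/J_CB with T_A + T_B = T₀.
J_AC = 2.04×10^-5 m⁴, J_CB = 1.11×10^-3 m⁴, so T_A = T₀·(J_AC/a)/((J_AC/a)+(J_CB/b)) = 687.8 N·m, T_B = 30010 N·m.
τ in each portion: τ_AC = 2.03×10^6 Pa, τ_CB = 4.41×10^6 Pa; maximum is in CB.
τ_max = T_CB·r/J = 30010·0.163/1.11×10^-3 = 4.412×10^6 Pa.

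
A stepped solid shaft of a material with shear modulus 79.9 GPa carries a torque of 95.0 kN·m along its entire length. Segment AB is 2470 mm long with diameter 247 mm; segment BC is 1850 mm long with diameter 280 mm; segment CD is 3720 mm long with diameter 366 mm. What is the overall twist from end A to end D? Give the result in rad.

J_AB = π(0.247)⁴/32 = 3.65×10^-4 m⁴; J_BC = π(0.280)⁴/32 = 6.03×10^-4 m⁴; J_CD = π(0.366)⁴/32 = 1.76×10^-3 m⁴.
θ = (T/G)·Σ L_i/J_i = (95000/79.9×10⁹)·(2.47/3.65×10^-4 + 1.85/6.03×10^-4 + 3.72/1.76×10^-3) = 0.01419 rad.

0.0142 rad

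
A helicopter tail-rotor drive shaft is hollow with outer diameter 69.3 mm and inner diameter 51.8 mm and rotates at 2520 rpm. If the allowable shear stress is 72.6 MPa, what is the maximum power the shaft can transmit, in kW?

J = π(d_o⁴ − d_i⁴)/32 = π(0.0693⁴ − 0.0518⁴)/32 = 1.557×10^-6 m⁴.
T_max = τ_allow·J/r = 7.26×10^7 × 1.557×10^-6 / 0.0347 = 3263 N·m.
ω = 2π·2520/60 = 263.9 rad/s, so P_max = T_max·ω = 8.611×10^5 W.

861 kW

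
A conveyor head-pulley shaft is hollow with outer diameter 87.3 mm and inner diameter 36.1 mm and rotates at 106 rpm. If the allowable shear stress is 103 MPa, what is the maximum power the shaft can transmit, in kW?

145 kW

J = π(d_o⁴ − d_i⁴)/32 = π(0.0873⁴ − 0.0361⁴)/32 = 5.536×10^-6 m⁴.
T_max = τ_allow·J/r = 1.03×10^8 × 5.536×10^-6 / 0.0437 = 13060 N·m.
ω = 2π·106/60 = 11.10 rad/s, so P_max = T_max·ω = 1.450×10^5 W.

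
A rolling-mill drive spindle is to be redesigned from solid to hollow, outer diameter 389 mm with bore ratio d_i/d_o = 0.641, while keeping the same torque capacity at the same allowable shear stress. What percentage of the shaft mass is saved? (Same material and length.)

Equal τ_max and T ⇒ the solid shaft needs d_s³ = d_o³(1−k⁴), so d_s = 389·(1−0.641⁴)^(1/3) = 365.7 mm.
Area ratio A_h/A_s = d_o²(1−k²)/d_s² = (1−k²)/(1−k⁴)^(2/3) = 0.6664.
Mass saving = 1 − 0.6664 = 33.4 %.

33.4 %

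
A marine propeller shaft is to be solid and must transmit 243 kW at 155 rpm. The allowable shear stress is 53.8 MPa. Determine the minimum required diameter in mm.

112 mm

ω = 2π·155/60 = 16.23 rad/s, so T = P/ω = 243×10³ / 16.23 = 14970 N·m.
For a solid shaft τ_max = 16T/(πd³), so d = (16T/(π τ_allow))^(1/3) = (16·14970/(π·5.38×10^7))^(1/3) = 0.1123 m.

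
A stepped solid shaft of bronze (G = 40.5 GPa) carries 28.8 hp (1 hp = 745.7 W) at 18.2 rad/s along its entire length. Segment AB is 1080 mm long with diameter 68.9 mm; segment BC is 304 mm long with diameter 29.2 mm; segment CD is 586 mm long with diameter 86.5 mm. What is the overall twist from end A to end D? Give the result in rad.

ω = 18.2 rad/s, so T = P/ω = 28.8×745.7 / 18.20 = 1180 N·m.
J_AB = π(0.0689)⁴/32 = 2.21×10^-6 m⁴; J_BC = π(0.0292)⁴/32 = 7.14×10^-8 m⁴; J_CD = π(0.0865)⁴/32 = 5.50×10^-6 m⁴.
θ = (T/G)·Σ L_i/J_i = (1180/40.5×10⁹)·(1.08/2.21×10^-6 + 0.304/7.14×10^-8 + 0.586/5.50×10^-6) = 0.1414 rad.

0.141 rad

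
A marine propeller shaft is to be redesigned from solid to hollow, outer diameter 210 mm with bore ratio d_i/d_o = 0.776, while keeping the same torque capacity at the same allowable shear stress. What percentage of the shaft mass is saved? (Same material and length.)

46.3 %

Equal τ_max and T ⇒ the solid shaft needs d_s³ = d_o³(1−k⁴), so d_s = 210·(1−0.776⁴)^(1/3) = 180.7 mm.
Area ratio A_h/A_s = d_o²(1−k²)/d_s² = (1−k²)/(1−k⁴)^(2/3) = 0.5371.
Mass saving = 1 − 0.5371 = 46.3 %.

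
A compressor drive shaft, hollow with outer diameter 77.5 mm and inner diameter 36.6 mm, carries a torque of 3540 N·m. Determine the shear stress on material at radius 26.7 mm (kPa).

J = π(d_o⁴ − d_i⁴)/32 = π(0.0775⁴ − 0.0366⁴)/32 = 3.365×10^-6 m⁴.
Shear stress varies linearly with radius: τ = T·r/J = 3540 × 0.0267 / 3.365×10^-6 = 2.808×10^7 Pa.

28100 kPa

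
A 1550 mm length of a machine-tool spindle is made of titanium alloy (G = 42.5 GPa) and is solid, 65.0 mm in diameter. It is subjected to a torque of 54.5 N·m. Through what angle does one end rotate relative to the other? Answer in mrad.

J = πd⁴/32 = π(0.0650)⁴/32 = 1.752×10^-6 m⁴.
θ = T·L/(G·J) = 54.50 × 1.55 / (42.5×10⁹ × 1.752×10^-6) = 1.134×10^-3 rad.

1.13 mrad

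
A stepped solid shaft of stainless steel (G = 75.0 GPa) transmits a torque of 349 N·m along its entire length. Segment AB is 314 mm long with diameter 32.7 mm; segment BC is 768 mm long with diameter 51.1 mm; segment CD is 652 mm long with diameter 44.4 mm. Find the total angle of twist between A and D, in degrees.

1.51°

J_AB = π(0.0327)⁴/32 = 1.12×10^-7 m⁴; J_BC = π(0.0511)⁴/32 = 6.69×10^-7 m⁴; J_CD = π(0.0444)⁴/32 = 3.82×10^-7 m⁴.
θ = (T/G)·Σ L_i/J_i = (349.0/75.0×10⁹)·(0.314/1.12×10^-7 + 0.768/6.69×10^-7 + 0.652/3.82×10^-7) = 0.02631 rad.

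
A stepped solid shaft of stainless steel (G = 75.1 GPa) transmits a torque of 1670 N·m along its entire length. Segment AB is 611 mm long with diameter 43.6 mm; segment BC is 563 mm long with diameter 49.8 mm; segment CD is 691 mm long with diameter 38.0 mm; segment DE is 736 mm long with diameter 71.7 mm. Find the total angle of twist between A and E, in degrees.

J_AB = π(0.0436)⁴/32 = 3.55×10^-7 m⁴; J_BC = π(0.0498)⁴/32 = 6.04×10^-7 m⁴; J_CD = π(0.0380)⁴/32 = 2.05×10^-7 m⁴; J_DE = π(0.0717)⁴/32 = 2.59×10^-6 m⁴.
θ = (T/G)·Σ L_i/J_i = (1670/75.1×10⁹)·(0.611/3.55×10^-7 + 0.563/6.04×10^-7 + 0.691/2.05×10^-7 + 0.736/2.59×10^-6) = 0.1404 rad.

8.04°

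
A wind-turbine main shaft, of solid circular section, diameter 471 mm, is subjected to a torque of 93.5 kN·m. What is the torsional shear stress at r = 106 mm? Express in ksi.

0.298 ksi

J = πd⁴/32 = π(0.471)⁴/32 = 4.832×10^-3 m⁴.
Shear stress varies linearly with radius: τ = T·r/J = 93500 × 0.106 / 4.832×10^-3 = 2.051×10^6 Pa.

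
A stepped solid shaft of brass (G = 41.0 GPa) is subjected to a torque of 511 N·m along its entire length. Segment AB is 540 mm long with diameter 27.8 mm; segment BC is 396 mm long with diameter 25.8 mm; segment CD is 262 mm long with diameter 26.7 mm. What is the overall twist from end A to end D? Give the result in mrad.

294 mrad

J_AB = π(0.0278)⁴/32 = 5.86×10^-8 m⁴; J_BC = π(0.0258)⁴/32 = 4.35×10^-8 m⁴; J_CD = π(0.0267)⁴/32 = 4.99×10^-8 m⁴.
θ = (T/G)·Σ L_i/J_i = (511.0/41.0×10⁹)·(0.540/5.86×10^-8 + 0.396/4.35×10^-8 + 0.262/4.99×10^-8) = 0.2937 rad.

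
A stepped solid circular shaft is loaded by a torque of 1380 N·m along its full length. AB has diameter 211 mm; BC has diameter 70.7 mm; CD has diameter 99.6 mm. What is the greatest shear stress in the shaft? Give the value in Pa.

1.99e7 Pa

Under the same torque, τ_max = 16T/(πd³) is largest where d is smallest — segment BC (d = 70.7 mm).
τ_max = 16·1380/(π·(0.0707)³) = 1.989×10^7 Pa.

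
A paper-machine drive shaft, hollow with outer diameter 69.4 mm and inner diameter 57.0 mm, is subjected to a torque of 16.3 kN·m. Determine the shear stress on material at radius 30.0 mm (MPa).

394 MPa

J = π(d_o⁴ − d_i⁴)/32 = π(0.0694⁴ − 0.0570⁴)/32 = 1.241×10^-6 m⁴.
Shear stress varies linearly with radius: τ = T·r/J = 16300 × 0.0300 / 1.241×10^-6 = 3.940×10^8 Pa.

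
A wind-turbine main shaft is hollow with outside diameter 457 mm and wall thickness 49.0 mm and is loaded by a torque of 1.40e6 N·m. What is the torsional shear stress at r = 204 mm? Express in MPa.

J = π(d_o⁴ − d_i⁴)/32 = π(0.457⁴ − 0.359⁴)/32 = 2.651×10^-3 m⁴.
Shear stress varies linearly with radius: τ = T·r/J = 1.400e6 × 0.204 / 2.651×10^-3 = 1.077×10^8 Pa.

108 MPa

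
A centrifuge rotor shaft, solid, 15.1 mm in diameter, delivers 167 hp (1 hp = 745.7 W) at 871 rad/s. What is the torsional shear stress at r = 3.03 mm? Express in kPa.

ω = 871 rad/s, so T = P/ω = 167×745.7 / 871.0 = 143.0 N·m.
J = πd⁴/32 = π(0.0151)⁴/32 = 5.104×10^-9 m⁴.
Shear stress varies linearly with radius: τ = T·r/J = 143.0 × 0.00303 / 5.104×10^-9 = 8.488×10^7 Pa.

84900 kPa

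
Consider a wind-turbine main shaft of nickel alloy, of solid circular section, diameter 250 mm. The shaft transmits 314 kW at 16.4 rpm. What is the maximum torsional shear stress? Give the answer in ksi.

ω = 2π·16.4/60 = 1.717 rad/s, so T = P/ω = 314×10³ / 1.717 = 182800 N·m.
J = πd⁴/32 = π(0.250)⁴/32 = 3.835×10^-4 m⁴.
τ_max = T·r/J = 182800 × 0.125 / 3.835×10^-4 = 5.959×10^7 Pa.

8.64 ksi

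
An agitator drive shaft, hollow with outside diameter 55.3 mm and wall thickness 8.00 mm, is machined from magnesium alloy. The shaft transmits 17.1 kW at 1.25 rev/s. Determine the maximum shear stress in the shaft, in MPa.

ω = 2π·1.25 = 7.854 rad/s, so T = P/ω = 17.1×10³ / 7.854 = 2177 N·m.
J = π(d_o⁴ − d_i⁴)/32 = π(0.0553⁴ − 0.0393⁴)/32 = 6.839×10^-7 m⁴.
τ_max = T·r/J = 2177 × 0.0276 / 6.839×10^-7 = 8.802×10^7 Pa.

88.0 MPa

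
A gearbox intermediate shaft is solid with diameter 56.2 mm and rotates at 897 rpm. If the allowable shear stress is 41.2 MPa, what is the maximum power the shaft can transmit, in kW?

J = πd⁴/32 = π(0.0562)⁴/32 = 9.794×10^-7 m⁴.
T_max = τ_allow·J/r = 4.12×10^7 × 9.794×10^-7 / 0.0281 = 1436 N·m.
ω = 2π·897/60 = 93.93 rad/s, so P_max = T_max·ω = 1.349×10^5 W.

135 kW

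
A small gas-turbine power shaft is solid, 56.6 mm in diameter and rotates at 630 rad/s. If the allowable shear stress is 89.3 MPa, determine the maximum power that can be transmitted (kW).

2000 kW

J = πd⁴/32 = π(0.0566)⁴/32 = 1.008×10^-6 m⁴.
T_max = τ_allow·J/r = 8.93×10^7 × 1.008×10^-6 / 0.0283 = 3179 N·m.
ω = 630 rad/s, so P_max = T_max·ω = 2.003×10^6 W.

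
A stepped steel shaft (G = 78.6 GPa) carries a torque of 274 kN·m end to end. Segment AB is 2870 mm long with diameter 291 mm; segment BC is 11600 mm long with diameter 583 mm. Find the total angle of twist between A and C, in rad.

J_AB = π(0.291)⁴/32 = 7.04×10^-4 m⁴; J_BC = π(0.583)⁴/32 = 0.0113 m⁴.
θ = (T/G)·Σ L_i/J_i = (274000/78.6×10⁹)·(2.87/7.04×10^-4 + 11.6/0.0113) = 0.01778 rad.

0.0178 rad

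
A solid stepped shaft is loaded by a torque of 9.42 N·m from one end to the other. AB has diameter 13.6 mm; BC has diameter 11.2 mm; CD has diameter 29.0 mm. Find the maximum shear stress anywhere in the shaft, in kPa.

34100 kPa

Under the same torque, τ_max = 16T/(πd³) is largest where d is smallest — segment BC (d = 11.2 mm).
τ_max = 16·9.420/(π·(0.0112)³) = 3.415×10^7 Pa.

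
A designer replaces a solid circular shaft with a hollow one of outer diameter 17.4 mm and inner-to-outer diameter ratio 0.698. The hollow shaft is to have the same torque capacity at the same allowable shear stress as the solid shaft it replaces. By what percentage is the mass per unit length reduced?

Equal τ_max and T ⇒ the solid shaft needs d_s³ = d_o³(1−k⁴), so d_s = 17.4·(1−0.698⁴)^(1/3) = 15.90 mm.
Area ratio A_h/A_s = d_o²(1−k²)/d_s² = (1−k²)/(1−k⁴)^(2/3) = 0.6143.
Mass saving = 1 − 0.6143 = 38.6 %.

38.6 %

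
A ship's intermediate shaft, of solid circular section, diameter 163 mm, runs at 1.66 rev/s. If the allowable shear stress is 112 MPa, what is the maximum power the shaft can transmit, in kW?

993 kW

J = πd⁴/32 = π(0.163)⁴/32 = 6.930×10^-5 m⁴.
T_max = τ_allow·J/r = 1.12×10^8 × 6.930×10^-5 / 0.0815 = 95240 N·m.
ω = 2π·1.66 = 10.43 rad/s, so P_max = T_max·ω = 9.933×10^5 W.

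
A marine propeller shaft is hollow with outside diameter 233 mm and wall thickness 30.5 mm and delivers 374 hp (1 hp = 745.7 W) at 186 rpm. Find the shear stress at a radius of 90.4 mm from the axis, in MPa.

ω = 2π·186/60 = 19.48 rad/s, so T = P/ω = 374×745.7 / 19.48 = 14320 N·m.
J = π(d_o⁴ − d_i⁴)/32 = π(0.233⁴ − 0.172⁴)/32 = 2.034×10^-4 m⁴.
Shear stress varies linearly with radius: τ = T·r/J = 14320 × 0.0904 / 2.034×10^-4 = 6.363×10^6 Pa.

6.36 MPa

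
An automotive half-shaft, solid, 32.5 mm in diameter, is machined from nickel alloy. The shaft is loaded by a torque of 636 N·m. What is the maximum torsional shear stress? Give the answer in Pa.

9.44e7 Pa

J = πd⁴/32 = π(0.0325)⁴/32 = 1.095×10^-7 m⁴.
τ_max = T·r/J = 636.0 × 0.0163 / 1.095×10^-7 = 9.436×10^7 Pa.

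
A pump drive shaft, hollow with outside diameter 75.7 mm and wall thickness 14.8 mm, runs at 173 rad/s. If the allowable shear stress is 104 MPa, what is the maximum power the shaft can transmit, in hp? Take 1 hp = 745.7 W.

1770 hp

J = π(d_o⁴ − d_i⁴)/32 = π(0.0757⁴ − 0.0461⁴)/32 = 2.781×10^-6 m⁴.
T_max = τ_allow·J/r = 1.04×10^8 × 2.781×10^-6 / 0.0379 = 7640 N·m.
ω = 173 rad/s, so P_max = T_max·ω = 1.322×10^6 W.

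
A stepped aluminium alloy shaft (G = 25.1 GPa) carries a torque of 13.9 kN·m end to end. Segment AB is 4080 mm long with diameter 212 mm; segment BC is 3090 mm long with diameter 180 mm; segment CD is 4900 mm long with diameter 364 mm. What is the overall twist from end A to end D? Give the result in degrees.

J_AB = π(0.212)⁴/32 = 1.98×10^-4 m⁴; J_BC = π(0.180)⁴/32 = 1.03×10^-4 m⁴; J_CD = π(0.364)⁴/32 = 1.72×10^-3 m⁴.
θ = (T/G)·Σ L_i/J_i = (13900/25.1×10⁹)·(4.08/1.98×10^-4 + 3.09/1.03×10^-4 + 4.90/1.72×10^-3) = 0.02957 rad.

1.69°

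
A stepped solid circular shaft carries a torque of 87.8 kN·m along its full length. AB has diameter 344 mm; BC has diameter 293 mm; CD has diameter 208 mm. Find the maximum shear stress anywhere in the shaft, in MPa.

Under the same torque, τ_max = 16T/(πd³) is largest where d is smallest — segment CD (d = 208 mm).
τ_max = 16·87800/(π·(0.208)³) = 4.969×10^7 Pa.

49.7 MPa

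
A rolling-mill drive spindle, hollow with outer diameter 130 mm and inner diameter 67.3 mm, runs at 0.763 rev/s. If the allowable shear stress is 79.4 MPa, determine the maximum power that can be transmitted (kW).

J = π(d_o⁴ − d_i⁴)/32 = π(0.130⁴ − 0.0673⁴)/32 = 2.603×10^-5 m⁴.
T_max = τ_allow·J/r = 7.94×10^7 × 2.603×10^-5 / 0.0650 = 31790 N·m.
ω = 2π·0.763 = 4.794 rad/s, so P_max = T_max·ω = 1.524×10^5 W.

152 kW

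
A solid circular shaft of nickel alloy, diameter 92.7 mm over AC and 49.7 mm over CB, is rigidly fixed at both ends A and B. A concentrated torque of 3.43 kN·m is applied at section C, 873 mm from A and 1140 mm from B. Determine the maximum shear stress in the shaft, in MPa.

20.6 MPa

Compatibility: T_A·a/J_AC = T_B·b/J_CB with T_A + T_B = T₀.
J_AC = 7.25×10^-6 m⁴, J_CB = 5.99×10^-7 m⁴, so T_A = T₀·(J_AC/a)/((J_AC/a)+(J_CB/b)) = 3226 N·m, T_B = 204.1 N·m.
τ in each portion: τ_AC = 2.06×10^7 Pa, τ_CB = 8.47×10^6 Pa; maximum is in AC.
τ_max = T_AC·r/J = 3226·0.0464/7.25×10^-6 = 2.062×10^7 Pa.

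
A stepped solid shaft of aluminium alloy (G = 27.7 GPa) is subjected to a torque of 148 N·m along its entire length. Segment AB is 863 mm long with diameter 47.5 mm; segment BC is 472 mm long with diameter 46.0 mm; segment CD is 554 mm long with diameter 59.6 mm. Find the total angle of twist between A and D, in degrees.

J_AB = π(0.0475)⁴/32 = 5.00×10^-7 m⁴; J_BC = π(0.0460)⁴/32 = 4.40×10^-7 m⁴; J_CD = π(0.0596)⁴/32 = 1.24×10^-6 m⁴.
θ = (T/G)·Σ L_i/J_i = (148.0/27.7×10⁹)·(0.863/5.00×10^-7 + 0.472/4.40×10^-7 + 0.554/1.24×10^-6) = 0.01735 rad.

0.994°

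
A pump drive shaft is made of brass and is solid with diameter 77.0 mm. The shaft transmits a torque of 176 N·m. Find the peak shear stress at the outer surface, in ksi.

0.285 ksi

J = πd⁴/32 = π(0.0770)⁴/32 = 3.451×10^-6 m⁴.
τ_max = T·r/J = 176.0 × 0.0385 / 3.451×10^-6 = 1.963×10^6 Pa.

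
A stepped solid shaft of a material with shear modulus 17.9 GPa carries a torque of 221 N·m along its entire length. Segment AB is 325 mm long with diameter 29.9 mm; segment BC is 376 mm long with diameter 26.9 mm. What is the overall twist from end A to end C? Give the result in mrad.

J_AB = π(0.0299)⁴/32 = 7.85×10^-8 m⁴; J_BC = π(0.0269)⁴/32 = 5.14×10^-8 m⁴.
θ = (T/G)·Σ L_i/J_i = (221.0/17.9×10⁹)·(0.325/7.85×10^-8 + 0.376/5.14×10^-8) = 0.1414 rad.

141 mrad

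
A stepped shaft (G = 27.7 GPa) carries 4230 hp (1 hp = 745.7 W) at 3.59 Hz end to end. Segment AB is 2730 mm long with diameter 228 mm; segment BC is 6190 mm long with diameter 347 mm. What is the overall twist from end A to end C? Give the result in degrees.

ω = 2π·3.59 = 22.56 rad/s, so T = P/ω = 4230×745.7 / 22.56 = 139800 N·m.
J_AB = π(0.228)⁴/32 = 2.65×10^-4 m⁴; J_BC = π(0.347)⁴/32 = 1.42×10^-3 m⁴.
θ = (T/G)·Σ L_i/J_i = (139800/27.7×10⁹)·(2.73/2.65×10^-4 + 6.19/1.42×10^-3) = 0.07390 rad.

4.23°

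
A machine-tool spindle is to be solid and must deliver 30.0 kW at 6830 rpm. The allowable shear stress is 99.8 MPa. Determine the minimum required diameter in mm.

ω = 2π·6830/60 = 715.2 rad/s, so T = P/ω = 30.0×10³ / 715.2 = 41.94 N·m.
For a solid shaft τ_max = 16T/(πd³), so d = (16T/(π τ_allow))^(1/3) = (16·41.94/(π·9.98×10^7))^(1/3) = 0.01289 m.

12.9 mm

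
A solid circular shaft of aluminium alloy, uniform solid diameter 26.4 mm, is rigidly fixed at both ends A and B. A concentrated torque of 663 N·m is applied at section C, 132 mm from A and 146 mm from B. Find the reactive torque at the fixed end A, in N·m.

With uniform GJ and both ends fixed, compatibility θ_AC = θ_CB gives T_A·a = T_B·b, together with T_A + T_B = T₀.
T_A = T₀·b/(a+b) = 663.0·146/278.0 = 348.2 N·m; T_B = 314.8 N·m.

348 N·m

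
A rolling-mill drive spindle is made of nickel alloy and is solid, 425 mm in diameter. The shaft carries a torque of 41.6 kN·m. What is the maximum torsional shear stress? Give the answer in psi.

J = πd⁴/32 = π(0.425)⁴/32 = 3.203×10^-3 m⁴.
τ_max = T·r/J = 41600 × 0.212 / 3.203×10^-3 = 2.760×10^6 Pa.

400 psi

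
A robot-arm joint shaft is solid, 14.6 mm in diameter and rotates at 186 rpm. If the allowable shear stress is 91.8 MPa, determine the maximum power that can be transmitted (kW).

J = πd⁴/32 = π(0.0146)⁴/32 = 4.461×10^-9 m⁴.
T_max = τ_allow·J/r = 9.18×10^7 × 4.461×10^-9 / 0.00730 = 56.10 N·m.
ω = 2π·186/60 = 19.48 rad/s, so P_max = T_max·ω = 1093 W.

1.09 kW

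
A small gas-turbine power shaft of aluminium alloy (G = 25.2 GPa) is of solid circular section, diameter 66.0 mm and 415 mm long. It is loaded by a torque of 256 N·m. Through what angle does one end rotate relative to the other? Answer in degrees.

0.130°

J = πd⁴/32 = π(0.0660)⁴/32 = 1.863×10^-6 m⁴.
θ = T·L/(G·J) = 256.0 × 0.415 / (25.2×10⁹ × 1.863×10^-6) = 2.263×10^-3 rad.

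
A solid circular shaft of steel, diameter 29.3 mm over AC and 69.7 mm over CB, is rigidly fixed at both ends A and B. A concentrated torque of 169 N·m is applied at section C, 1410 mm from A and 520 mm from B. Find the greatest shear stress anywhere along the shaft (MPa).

2.51 MPa

Compatibility: T_A·a/J_AC = T_B·b/J_CB with T_A + T_B = T₀.
J_AC = 7.24×10^-8 m⁴, J_CB = 2.32×10^-6 m⁴, so T_A = T₀·(J_AC/a)/((J_AC/a)+(J_CB/b)) = 1.924 N·m, T_B = 167.1 N·m.
τ in each portion: τ_AC = 3.90×10^5 Pa, τ_CB = 2.51×10^6 Pa; maximum is in CB.
τ_max = T_CB·r/J = 167.1·0.0348/2.32×10^-6 = 2.513×10^6 Pa.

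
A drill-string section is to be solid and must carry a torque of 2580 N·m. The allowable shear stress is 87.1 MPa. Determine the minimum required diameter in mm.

53.2 mm

For a solid shaft τ_max = 16T/(πd³), so d = (16T/(π τ_allow))^(1/3) = (16·2580/(π·8.71×10^7))^(1/3) = 0.05323 m.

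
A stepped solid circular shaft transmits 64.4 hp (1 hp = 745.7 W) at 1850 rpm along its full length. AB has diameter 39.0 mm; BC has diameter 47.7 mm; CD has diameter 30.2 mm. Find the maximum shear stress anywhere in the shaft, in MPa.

45.8 MPa

ω = 2π·1850/60 = 193.7 rad/s, so T = P/ω = 64.4×745.7 / 193.7 = 247.9 N·m.
Under the same torque, τ_max = 16T/(πd³) is largest where d is smallest — segment CD (d = 30.2 mm).
τ_max = 16·247.9/(π·(0.0302)³) = 4.584×10^7 Pa.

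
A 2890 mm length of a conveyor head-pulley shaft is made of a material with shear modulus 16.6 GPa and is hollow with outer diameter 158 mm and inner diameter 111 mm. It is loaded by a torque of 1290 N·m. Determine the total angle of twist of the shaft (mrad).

J = π(d_o⁴ − d_i⁴)/32 = π(0.158⁴ − 0.111⁴)/32 = 4.628×10^-5 m⁴.
θ = T·L/(G·J) = 1290 × 2.89 / (16.6×10⁹ × 4.628×10^-5) = 4.853×10^-3 rad.

4.85 mrad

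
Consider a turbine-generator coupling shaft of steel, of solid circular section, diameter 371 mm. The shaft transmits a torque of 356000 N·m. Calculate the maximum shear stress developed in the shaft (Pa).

3.55e7 Pa

J = πd⁴/32 = π(0.371)⁴/32 = 1.860×10^-3 m⁴.
τ_max = T·r/J = 356000 × 0.185 / 1.860×10^-3 = 3.551×10^7 Pa.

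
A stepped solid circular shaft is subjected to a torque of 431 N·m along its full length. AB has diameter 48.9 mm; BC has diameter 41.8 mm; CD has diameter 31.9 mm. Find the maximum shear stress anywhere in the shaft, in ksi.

9.81 ksi

Under the same torque, τ_max = 16T/(πd³) is largest where d is smallest — segment CD (d = 31.9 mm).
τ_max = 16·431.0/(π·(0.0319)³) = 6.762×10^7 Pa.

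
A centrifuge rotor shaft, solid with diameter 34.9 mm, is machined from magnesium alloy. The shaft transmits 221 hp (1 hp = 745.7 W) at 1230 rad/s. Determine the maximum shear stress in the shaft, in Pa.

ω = 1230 rad/s, so T = P/ω = 221×745.7 / 1230 = 134.0 N·m.
J = πd⁴/32 = π(0.0349)⁴/32 = 1.456×10^-7 m⁴.
τ_max = T·r/J = 134.0 × 0.0175 / 1.456×10^-7 = 1.605×10^7 Pa.

1.61e7 Pa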